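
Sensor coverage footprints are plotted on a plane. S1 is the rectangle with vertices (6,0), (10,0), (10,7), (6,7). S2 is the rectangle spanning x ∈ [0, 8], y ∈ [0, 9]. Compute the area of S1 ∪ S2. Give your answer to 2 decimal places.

86.00

By inclusion–exclusion:
Individual areas: |S1| = 28, |S2| = 72.
|S1∩S2|: x∈[6,8], y∈[0,7] → 2·7 = 14.
|S1 ∪ S2| = 100 − 14 = 86.00.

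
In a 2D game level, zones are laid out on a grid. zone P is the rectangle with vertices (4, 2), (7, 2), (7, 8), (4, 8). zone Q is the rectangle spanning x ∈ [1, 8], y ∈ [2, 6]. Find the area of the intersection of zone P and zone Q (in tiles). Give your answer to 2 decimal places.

|zone P∩zone Q|: x∈[4,7], y∈[2,6] → 3·4 = 12.

12.00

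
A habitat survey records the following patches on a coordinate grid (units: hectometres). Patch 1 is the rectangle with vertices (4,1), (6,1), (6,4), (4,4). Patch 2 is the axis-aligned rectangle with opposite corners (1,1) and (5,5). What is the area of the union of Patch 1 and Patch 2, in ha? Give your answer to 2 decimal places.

19.00

By inclusion–exclusion:
Individual areas: |Patch 1| = 6, |Patch 2| = 16.
|Patch 1∩Patch 2|: x∈[4,5], y∈[1,4] → 1·3 = 3.
|Patch 1 ∪ Patch 2| = 22 − 3 = 19.00.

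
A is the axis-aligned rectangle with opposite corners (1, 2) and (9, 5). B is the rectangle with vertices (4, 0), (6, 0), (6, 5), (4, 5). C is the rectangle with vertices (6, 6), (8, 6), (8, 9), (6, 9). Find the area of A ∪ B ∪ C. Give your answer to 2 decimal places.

By inclusion–exclusion:
Individual areas: |A| = 24, |B| = 10, |C| = 6.
|A∩B|: x∈[4,6], y∈[2,5] → 2·3 = 6.
|A∩C| = 0 (no overlap).
|B∩C| = 0 (no overlap).
|A∩B∩C| = 0.
|A ∪ B ∪ C| = 40 − 6 + 0 = 34.00.

34.00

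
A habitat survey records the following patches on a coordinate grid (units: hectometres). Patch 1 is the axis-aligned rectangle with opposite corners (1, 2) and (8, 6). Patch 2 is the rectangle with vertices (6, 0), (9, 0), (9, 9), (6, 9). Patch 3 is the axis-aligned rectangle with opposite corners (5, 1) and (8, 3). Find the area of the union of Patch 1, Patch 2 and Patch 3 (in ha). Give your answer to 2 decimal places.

48.00

By inclusion–exclusion:
Individual areas: |Patch 1| = 28, |Patch 2| = 27, |Patch 3| = 6.
|Patch 1∩Patch 2|: x∈[6,8], y∈[2,6] → 2·4 = 8.
|Patch 1∩Patch 3|: x∈[5,8], y∈[2,3] → 3·1 = 3.
|Patch 2∩Patch 3|: x∈[6,8], y∈[1,3] → 2·2 = 4.
|Patch 1∩Patch 2∩Patch 3| = 2.
|Patch 1 ∪ Patch 2 ∪ Patch 3| = 61 − 15 + 2 = 48.00.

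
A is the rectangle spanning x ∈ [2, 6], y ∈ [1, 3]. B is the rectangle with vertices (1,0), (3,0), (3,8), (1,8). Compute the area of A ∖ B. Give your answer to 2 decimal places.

|A∩B|: x∈[2,3], y∈[1,3] → 1·2 = 2.
|A| = 8.
|A ∖ B| = |A| − |A∩B| = 8 − 2 = 6.00.

6.00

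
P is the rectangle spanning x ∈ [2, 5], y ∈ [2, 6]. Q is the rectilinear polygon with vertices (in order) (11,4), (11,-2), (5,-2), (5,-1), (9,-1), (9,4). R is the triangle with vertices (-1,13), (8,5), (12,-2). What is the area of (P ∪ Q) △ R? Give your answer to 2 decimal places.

|P ∪ Q| = 28.
|(P ∪ Q) ∩ R| = 2.3846.
|(P ∪ Q) △ R| = 28 + 15.5 − 4.7692 = 38.73.

38.73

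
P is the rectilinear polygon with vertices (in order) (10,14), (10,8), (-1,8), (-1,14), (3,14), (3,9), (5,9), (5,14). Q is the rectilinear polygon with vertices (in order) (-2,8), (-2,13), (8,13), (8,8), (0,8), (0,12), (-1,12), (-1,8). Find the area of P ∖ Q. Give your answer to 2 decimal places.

|P| = 56, |P∩Q| = 33.
|P ∖ Q| = |P| − |P∩Q| = 56 − 33 = 23.00.

23.00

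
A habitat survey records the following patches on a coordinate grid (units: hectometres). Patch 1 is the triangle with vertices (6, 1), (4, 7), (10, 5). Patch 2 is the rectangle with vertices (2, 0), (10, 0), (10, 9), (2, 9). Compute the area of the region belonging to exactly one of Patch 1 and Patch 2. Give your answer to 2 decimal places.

56.00

|Patch 1| = 16, |Patch 2| = 72, |Patch 1∩Patch 2| = 16.
|Patch 1 △ Patch 2| = |Patch 1| + |Patch 2| − 2·|Patch 1∩Patch 2| = 16 + 72 − 32 = 56.00.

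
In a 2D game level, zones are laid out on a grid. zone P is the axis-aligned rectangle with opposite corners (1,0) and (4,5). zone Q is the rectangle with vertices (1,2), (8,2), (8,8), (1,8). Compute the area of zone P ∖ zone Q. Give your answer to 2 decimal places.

6.00

|zone P∩zone Q|: x∈[1,4], y∈[2,5] → 3·3 = 9.
|zone P| = 15.
|zone P ∖ zone Q| = |zone P| − |zone P∩zone Q| = 15 − 9 = 6.00.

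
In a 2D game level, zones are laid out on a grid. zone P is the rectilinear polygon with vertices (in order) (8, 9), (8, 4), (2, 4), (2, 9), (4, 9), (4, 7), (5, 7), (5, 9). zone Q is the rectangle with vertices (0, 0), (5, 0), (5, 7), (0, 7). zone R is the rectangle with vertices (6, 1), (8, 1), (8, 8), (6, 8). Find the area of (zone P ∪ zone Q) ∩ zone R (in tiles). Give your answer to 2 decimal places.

The region (zone P ∪ zone Q) ∩ zone R is the polygon with vertices (6,4), (6,8), (8,8), (8,4).
By the shoelace formula its area is 8.00.

8.00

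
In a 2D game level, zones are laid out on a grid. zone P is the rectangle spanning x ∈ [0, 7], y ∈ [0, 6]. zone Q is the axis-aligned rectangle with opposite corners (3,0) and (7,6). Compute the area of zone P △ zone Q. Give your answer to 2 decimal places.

18.00

|zone P∩zone Q|: x∈[3,7], y∈[0,6] → 4·6 = 24.
|zone P △ zone Q| = |zone P| + |zone Q| − 2·|zone P∩zone Q| = 42 + 24 − 48 = 18.00.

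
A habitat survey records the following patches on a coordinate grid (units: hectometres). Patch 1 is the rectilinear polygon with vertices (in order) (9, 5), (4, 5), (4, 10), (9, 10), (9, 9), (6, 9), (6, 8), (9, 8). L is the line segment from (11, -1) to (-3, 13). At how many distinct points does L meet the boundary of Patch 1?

The segment meets the boundary at (4,6), (5,5).

2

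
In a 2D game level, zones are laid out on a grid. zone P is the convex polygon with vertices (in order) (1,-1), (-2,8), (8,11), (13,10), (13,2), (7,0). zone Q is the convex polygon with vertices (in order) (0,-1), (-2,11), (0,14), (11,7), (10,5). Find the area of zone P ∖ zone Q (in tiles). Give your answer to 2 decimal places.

|zone P| = 134, |zone P∩zone Q| = 78.4934.
|zone P ∖ zone Q| = |zone P| − |zone P∩zone Q| = 134 − 78.4934 = 55.51.

55.51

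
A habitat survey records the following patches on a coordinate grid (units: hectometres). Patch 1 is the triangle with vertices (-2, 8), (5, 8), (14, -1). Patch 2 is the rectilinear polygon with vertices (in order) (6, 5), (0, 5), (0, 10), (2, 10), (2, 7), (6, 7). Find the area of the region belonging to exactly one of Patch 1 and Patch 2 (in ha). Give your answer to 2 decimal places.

27.75

|Patch 1| = 31.5, |Patch 2| = 18, |Patch 1∩Patch 2| = 10.875.
|Patch 1 △ Patch 2| = |Patch 1| + |Patch 2| − 2·|Patch 1∩Patch 2| = 31.5 + 18 − 21.75 = 27.75.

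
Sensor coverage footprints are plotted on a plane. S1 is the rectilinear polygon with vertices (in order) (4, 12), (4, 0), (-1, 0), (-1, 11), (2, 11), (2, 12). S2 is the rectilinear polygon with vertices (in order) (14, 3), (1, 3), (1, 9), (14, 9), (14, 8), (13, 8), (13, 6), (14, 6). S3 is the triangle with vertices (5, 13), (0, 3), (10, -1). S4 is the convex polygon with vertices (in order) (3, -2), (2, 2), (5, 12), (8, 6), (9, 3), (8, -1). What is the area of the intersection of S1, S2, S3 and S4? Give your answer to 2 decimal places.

4.82

The intersection is the polygon with vertices (4,3), (2.3,3), (4,8.667).
By the shoelace formula its area is 4.82.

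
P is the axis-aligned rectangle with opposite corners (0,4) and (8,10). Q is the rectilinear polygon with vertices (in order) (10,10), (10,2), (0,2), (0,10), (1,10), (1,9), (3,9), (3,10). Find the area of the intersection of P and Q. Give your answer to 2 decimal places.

The intersection is the polygon with vertices (8,4), (0,4), (0,10), (1,10), (1,9), (3,9), (3,10), (8,10).
By the shoelace formula its area is 46.00.

46.00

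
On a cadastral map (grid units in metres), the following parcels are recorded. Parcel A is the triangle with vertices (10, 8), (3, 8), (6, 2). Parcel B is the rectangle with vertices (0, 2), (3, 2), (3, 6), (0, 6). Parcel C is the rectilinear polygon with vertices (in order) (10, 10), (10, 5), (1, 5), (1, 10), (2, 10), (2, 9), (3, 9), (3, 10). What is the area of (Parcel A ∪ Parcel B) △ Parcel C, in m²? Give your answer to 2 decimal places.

|Parcel A ∪ Parcel B| = 33.
|(Parcel A ∪ Parcel B) ∩ Parcel C| = 17.75.
|(Parcel A ∪ Parcel B) △ Parcel C| = 33 + 44 − 35.5 = 41.50.

41.50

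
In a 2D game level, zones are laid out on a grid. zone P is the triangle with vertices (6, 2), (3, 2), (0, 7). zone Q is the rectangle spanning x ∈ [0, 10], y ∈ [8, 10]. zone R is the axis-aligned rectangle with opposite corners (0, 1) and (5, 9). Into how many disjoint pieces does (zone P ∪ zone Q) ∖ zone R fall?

2

(zone P ∪ zone Q) ∖ zone R splits into 2 disjoint pieces (area 0.4167, area 15).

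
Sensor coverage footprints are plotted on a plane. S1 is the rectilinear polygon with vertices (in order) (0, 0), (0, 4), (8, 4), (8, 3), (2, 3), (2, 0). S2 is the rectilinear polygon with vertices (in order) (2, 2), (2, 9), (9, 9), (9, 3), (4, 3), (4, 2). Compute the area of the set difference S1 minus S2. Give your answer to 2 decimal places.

8.00

|S1| = 14, |S1∩S2| = 6.
|S1 ∖ S2| = |S1| − |S1∩S2| = 14 − 6 = 8.00.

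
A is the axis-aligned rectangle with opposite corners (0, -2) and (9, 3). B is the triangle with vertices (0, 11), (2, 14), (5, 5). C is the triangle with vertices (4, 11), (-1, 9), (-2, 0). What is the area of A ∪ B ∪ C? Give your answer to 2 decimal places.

76.99

By inclusion–exclusion:
Individual areas: |A| = 45, |B| = 13.5, |C| = 21.5.
|A∩B| = 0.
|A∩C| = 0.
|B∩C| = 3.0097.
|A∩B∩C| = 0.
|A ∪ B ∪ C| = 80 − 3.0097 + 0 = 76.99.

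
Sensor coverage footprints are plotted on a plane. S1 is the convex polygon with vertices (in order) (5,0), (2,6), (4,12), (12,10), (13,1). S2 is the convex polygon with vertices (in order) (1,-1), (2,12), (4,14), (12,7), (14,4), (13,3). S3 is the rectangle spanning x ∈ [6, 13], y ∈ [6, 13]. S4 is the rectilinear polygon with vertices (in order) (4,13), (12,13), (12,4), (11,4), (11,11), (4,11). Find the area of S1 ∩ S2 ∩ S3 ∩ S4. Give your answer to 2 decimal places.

1.88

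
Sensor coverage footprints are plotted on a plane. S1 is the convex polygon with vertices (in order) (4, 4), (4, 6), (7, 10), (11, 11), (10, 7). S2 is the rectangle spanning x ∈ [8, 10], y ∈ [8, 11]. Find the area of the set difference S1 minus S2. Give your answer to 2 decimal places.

19.00

|S1| = 24, |S1∩S2| = 5.
|S1 ∖ S2| = |S1| − |S1∩S2| = 24 − 5 = 19.00.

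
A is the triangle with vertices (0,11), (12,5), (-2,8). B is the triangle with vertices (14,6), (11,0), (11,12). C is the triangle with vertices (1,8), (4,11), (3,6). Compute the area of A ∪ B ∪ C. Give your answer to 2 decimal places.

43.46

By inclusion–exclusion:
Individual areas: |A| = 24, |B| = 18, |C| = 6.
|A∩B| = 0.1429.
|A∩C| = 4.3989.
|B∩C| = 0.
|A∩B∩C| = 0.
|A ∪ B ∪ C| = 48 − 4.5418 + 0 = 43.46.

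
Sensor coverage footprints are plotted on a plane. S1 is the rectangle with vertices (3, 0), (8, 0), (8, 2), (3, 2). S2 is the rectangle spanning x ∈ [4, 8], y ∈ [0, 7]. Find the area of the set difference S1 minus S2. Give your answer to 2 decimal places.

|S1∩S2|: x∈[4,8], y∈[0,2] → 4·2 = 8.
|S1| = 10.
|S1 ∖ S2| = |S1| − |S1∩S2| = 10 − 8 = 2.00.

2.00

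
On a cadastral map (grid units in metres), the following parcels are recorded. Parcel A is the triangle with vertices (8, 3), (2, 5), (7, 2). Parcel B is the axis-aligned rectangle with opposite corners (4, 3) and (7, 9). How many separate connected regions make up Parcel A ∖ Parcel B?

Parcel A ∖ Parcel B splits into 2 disjoint pieces (area 1.5, area 0.5333).

2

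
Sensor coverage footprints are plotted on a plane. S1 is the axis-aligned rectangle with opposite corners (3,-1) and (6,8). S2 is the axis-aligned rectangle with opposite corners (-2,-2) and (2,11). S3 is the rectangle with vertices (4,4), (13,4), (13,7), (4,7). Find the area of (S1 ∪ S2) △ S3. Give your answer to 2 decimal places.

|S1 ∪ S2| = 79.
|(S1 ∪ S2) ∩ S3| = 6.
|(S1 ∪ S2) △ S3| = 79 + 27 − 12 = 94.00.

94.00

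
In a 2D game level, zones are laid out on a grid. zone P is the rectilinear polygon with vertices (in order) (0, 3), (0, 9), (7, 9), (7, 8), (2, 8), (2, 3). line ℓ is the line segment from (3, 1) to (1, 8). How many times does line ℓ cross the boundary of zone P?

1

The segment meets the boundary at (2,4.5).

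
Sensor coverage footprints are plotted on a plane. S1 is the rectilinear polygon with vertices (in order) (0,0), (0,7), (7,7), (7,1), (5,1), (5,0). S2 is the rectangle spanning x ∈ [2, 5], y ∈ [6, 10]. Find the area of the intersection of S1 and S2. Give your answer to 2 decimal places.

The intersection is the polygon with vertices (5,7), (5,6), (2,6), (2,7).
By the shoelace formula its area is 3.00.

3.00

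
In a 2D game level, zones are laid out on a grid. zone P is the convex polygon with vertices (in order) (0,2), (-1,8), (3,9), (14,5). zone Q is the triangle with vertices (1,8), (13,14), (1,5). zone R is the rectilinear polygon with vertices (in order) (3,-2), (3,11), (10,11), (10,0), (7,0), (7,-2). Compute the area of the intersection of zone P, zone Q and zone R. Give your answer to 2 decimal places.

2.81

The intersection is the polygon with vertices (3,6.5), (3,9), (5.245,8.184).
By the shoelace formula its area is 2.81.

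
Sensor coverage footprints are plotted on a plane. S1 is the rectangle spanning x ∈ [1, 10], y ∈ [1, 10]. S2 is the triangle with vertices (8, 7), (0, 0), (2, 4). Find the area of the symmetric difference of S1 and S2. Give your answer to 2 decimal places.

|S1| = 81, |S2| = 9, |S1∩S2| = 8.4286.
|S1 △ S2| = |S1| + |S2| − 2·|S1∩S2| = 81 + 9 − 16.8571 = 73.14.

73.14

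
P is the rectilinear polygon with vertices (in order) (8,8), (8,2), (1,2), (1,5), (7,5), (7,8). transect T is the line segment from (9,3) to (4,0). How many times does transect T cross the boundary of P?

2

The segment meets the boundary at (7.333,2), (8,2.4).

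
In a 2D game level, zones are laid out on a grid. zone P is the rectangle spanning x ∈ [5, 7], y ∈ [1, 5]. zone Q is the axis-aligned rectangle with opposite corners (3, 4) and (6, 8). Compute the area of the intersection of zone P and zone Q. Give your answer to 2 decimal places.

1.00

|zone P∩zone Q|: x∈[5,6], y∈[4,5] → 1·1 = 1.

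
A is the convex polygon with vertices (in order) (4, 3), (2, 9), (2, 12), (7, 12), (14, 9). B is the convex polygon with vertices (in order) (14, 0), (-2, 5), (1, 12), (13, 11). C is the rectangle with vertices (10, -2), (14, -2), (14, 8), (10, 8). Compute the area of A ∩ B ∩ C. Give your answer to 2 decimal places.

The intersection is the polygon with vertices (10,6.6), (10,8), (12.333,8).
By the shoelace formula its area is 1.63.

1.63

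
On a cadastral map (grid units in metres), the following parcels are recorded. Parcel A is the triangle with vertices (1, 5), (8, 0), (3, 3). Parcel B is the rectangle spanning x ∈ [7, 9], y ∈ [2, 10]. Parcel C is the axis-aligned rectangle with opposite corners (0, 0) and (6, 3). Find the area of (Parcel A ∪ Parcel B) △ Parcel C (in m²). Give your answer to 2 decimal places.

|Parcel A ∪ Parcel B| = 18.
|(Parcel A ∪ Parcel B) ∩ Parcel C| = 0.9714.
|(Parcel A ∪ Parcel B) △ Parcel C| = 18 + 18 − 1.9429 = 34.06.

34.06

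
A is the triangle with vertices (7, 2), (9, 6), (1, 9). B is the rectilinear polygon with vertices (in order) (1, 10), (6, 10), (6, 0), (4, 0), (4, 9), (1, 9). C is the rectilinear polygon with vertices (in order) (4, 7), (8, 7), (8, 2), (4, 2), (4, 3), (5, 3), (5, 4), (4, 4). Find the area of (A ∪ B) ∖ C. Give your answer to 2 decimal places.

|A ∪ B| = 35.6667.
|(A ∪ B) ∩ C| = 16.8958.
|(A ∪ B) ∖ C| = 35.6667 − 16.8958 = 18.77.

18.77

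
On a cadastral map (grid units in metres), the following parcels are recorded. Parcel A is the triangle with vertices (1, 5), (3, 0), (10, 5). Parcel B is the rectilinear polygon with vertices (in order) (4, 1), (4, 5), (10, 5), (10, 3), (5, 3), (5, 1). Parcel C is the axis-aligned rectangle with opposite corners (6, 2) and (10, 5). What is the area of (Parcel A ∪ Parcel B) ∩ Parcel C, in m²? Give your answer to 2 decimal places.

8.51

The region (Parcel A ∪ Parcel B) ∩ Parcel C is the polygon with vertices (10,5), (10,3), (7.2,3), (6,2.143), (6,5).
By the shoelace formula its area is 8.51.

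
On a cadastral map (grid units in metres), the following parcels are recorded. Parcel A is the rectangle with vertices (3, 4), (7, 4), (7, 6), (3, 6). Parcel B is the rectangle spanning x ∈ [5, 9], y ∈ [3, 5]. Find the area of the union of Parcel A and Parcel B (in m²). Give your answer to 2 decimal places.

By inclusion–exclusion:
Individual areas: |Parcel A| = 8, |Parcel B| = 8.
|Parcel A∩Parcel B|: x∈[5,7], y∈[4,5] → 2·1 = 2.
|Parcel A ∪ Parcel B| = 16 − 2 = 14.00.

14.00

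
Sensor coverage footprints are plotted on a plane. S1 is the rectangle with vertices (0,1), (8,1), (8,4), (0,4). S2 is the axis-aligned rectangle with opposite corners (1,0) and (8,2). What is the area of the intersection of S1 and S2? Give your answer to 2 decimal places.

|S1∩S2|: x∈[1,8], y∈[1,2] → 7·1 = 7.

7.00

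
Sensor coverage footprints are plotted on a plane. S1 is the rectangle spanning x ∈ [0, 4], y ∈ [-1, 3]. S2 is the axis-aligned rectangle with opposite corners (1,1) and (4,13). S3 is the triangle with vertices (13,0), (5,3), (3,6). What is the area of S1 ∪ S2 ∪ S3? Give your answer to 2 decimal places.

By inclusion–exclusion:
Individual areas: |S1| = 16, |S2| = 36, |S3| = 9.
|S1∩S2|: x∈[1,4], y∈[1,3] → 3·2 = 6.
|S1∩S3| = 0.
|S2∩S3| = 0.45.
|S1∩S2∩S3| = 0.
|S1 ∪ S2 ∪ S3| = 61 − 6.45 + 0 = 54.55.

54.55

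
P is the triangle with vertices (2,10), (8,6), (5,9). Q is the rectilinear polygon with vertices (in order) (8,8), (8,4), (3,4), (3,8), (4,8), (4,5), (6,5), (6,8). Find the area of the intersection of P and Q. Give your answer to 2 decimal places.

The intersection is the polygon with vertices (6,7.333), (6,8), (8,6).
By the shoelace formula its area is 0.67.

0.67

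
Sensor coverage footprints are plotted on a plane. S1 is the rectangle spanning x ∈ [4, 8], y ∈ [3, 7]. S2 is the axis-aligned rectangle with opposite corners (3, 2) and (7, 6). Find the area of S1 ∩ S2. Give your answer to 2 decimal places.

9.00

|S1∩S2|: x∈[4,7], y∈[3,6] → 3·3 = 9.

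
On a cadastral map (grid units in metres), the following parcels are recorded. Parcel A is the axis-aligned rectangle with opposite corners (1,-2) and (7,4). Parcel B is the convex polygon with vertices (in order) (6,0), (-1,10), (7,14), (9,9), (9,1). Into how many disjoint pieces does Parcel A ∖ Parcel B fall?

1

Parcel A ∖ Parcel B is a single connected region.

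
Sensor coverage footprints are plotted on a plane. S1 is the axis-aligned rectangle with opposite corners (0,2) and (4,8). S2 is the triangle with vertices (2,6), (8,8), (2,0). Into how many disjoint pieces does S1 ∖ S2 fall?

2

S1 ∖ S2 splits into 2 disjoint pieces (area 0.1667, area 15.3333).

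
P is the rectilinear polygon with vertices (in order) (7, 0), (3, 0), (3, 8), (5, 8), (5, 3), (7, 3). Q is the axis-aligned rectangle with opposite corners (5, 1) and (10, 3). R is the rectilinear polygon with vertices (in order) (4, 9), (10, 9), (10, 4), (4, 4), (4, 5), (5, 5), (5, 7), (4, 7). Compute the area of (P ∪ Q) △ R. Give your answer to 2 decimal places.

52.00

|P ∪ Q| = 28.
|(P ∪ Q) ∩ R| = 2.
|(P ∪ Q) △ R| = 28 + 28 − 4 = 52.00.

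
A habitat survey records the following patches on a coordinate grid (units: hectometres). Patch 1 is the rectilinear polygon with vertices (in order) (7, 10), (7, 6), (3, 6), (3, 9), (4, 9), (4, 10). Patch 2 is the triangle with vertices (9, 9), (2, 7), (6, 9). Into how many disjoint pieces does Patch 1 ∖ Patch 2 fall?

2

Patch 1 ∖ Patch 2 splits into 2 disjoint pieces (area 5.25, area 7.4286).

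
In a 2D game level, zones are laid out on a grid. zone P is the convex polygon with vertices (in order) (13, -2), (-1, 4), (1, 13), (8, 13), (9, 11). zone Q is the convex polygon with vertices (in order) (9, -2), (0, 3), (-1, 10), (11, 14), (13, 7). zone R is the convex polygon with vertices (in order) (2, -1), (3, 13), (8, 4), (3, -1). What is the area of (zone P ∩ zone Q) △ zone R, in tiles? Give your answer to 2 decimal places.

|zone P ∩ zone Q| = 106.2497.
|(zone P ∩ zone Q) ∩ zone R| = 34.4468.
|(zone P ∩ zone Q) △ zone R| = 106.2497 + 42 − 68.8937 = 79.36.

79.36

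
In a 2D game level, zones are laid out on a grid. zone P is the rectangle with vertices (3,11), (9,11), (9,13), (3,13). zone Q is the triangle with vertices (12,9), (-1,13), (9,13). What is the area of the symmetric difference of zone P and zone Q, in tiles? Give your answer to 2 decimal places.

9.92

|zone P| = 12, |zone Q| = 20, |zone P∩zone Q| = 11.0385.
|zone P △ zone Q| = |zone P| + |zone Q| − 2·|zone P∩zone Q| = 12 + 20 − 22.0769 = 9.92.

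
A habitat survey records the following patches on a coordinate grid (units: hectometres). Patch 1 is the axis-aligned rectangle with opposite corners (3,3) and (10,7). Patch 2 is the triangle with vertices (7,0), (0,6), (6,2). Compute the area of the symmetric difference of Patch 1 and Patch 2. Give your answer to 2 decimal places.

|Patch 1| = 28, |Patch 2| = 4, |Patch 1∩Patch 2| = 0.6429.
|Patch 1 △ Patch 2| = |Patch 1| + |Patch 2| − 2·|Patch 1∩Patch 2| = 28 + 4 − 1.2857 = 30.71.

30.71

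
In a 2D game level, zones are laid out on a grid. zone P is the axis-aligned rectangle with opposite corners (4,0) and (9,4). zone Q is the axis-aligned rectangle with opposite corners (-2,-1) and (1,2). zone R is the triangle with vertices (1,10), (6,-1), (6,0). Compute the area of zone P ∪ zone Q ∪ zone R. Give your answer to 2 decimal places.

30.13

By inclusion–exclusion:
Individual areas: |zone P| = 20, |zone Q| = 9, |zone R| = 2.5.
|zone P∩zone Q| = 0 (no overlap).
|zone P∩zone R| = 1.3727.
|zone Q∩zone R| = 0.
|zone P∩zone Q∩zone R| = 0.
|zone P ∪ zone Q ∪ zone R| = 31.5 − 1.3727 + 0 = 30.13.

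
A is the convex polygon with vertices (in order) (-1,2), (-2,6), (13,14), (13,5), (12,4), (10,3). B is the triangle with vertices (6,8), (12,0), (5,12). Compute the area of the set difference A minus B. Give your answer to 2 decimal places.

100.34

|A| = 107, |A∩B| = 6.6643.
|A ∖ B| = |A| − |A∩B| = 107 − 6.6643 = 100.34.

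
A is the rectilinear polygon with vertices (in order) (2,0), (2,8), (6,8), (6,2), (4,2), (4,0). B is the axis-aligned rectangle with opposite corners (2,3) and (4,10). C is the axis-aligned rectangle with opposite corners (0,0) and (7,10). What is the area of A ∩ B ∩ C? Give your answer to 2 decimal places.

10.00

The intersection is the polygon with vertices (4,8), (4,3), (2,3), (2,8).
By the shoelace formula its area is 10.00.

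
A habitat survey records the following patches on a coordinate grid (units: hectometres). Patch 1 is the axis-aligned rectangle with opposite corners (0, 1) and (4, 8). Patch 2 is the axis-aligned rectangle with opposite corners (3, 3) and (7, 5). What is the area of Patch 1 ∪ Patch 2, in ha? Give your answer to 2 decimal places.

34.00

By inclusion–exclusion:
Individual areas: |Patch 1| = 28, |Patch 2| = 8.
|Patch 1∩Patch 2|: x∈[3,4], y∈[3,5] → 1·2 = 2.
|Patch 1 ∪ Patch 2| = 36 − 2 = 34.00.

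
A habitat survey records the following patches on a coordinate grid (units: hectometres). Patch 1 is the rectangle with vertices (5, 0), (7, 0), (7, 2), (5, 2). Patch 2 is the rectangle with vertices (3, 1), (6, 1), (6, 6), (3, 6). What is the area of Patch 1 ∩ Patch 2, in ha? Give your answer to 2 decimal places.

|Patch 1∩Patch 2|: x∈[5,6], y∈[1,2] → 1·1 = 1.

1.00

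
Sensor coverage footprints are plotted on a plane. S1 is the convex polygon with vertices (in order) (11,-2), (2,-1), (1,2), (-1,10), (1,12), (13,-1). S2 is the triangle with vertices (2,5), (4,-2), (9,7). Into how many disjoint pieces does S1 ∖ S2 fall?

S1 ∖ S2 splits into 2 disjoint pieces (area 29.2713, area 39.055).

2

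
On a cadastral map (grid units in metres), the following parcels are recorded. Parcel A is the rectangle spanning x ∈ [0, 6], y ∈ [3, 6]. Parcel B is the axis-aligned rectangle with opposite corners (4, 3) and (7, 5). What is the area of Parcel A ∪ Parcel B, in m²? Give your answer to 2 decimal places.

By inclusion–exclusion:
Individual areas: |Parcel A| = 18, |Parcel B| = 6.
|Parcel A∩Parcel B|: x∈[4,6], y∈[3,5] → 2·2 = 4.
|Parcel A ∪ Parcel B| = 24 − 4 = 20.00.

20.00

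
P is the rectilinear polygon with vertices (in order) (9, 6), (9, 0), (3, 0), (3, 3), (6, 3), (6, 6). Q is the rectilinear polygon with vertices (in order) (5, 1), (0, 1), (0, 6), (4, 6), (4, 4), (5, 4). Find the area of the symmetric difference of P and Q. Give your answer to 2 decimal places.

42.00

|P| = 27, |Q| = 23, |P∩Q| = 4.
|P △ Q| = |P| + |Q| − 2·|P∩Q| = 27 + 23 − 8 = 42.00.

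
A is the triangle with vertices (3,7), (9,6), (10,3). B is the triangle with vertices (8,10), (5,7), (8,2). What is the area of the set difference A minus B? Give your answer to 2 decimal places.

4.81

|A| = 8.5, |A∩B| = 3.6908.
|A ∖ B| = |A| − |A∩B| = 8.5 − 3.6908 = 4.81.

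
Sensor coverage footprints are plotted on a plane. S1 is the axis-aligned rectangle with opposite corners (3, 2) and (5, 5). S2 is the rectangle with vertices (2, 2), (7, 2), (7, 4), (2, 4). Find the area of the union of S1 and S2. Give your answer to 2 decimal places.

By inclusion–exclusion:
Individual areas: |S1| = 6, |S2| = 10.
|S1∩S2|: x∈[3,5], y∈[2,4] → 2·2 = 4.
|S1 ∪ S2| = 16 − 4 = 12.00.

12.00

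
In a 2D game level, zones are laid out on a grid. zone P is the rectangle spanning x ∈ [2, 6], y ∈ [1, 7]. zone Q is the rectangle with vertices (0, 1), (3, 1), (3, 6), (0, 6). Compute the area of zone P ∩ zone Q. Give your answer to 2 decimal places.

|zone P∩zone Q|: x∈[2,3], y∈[1,6] → 1·5 = 5.

5.00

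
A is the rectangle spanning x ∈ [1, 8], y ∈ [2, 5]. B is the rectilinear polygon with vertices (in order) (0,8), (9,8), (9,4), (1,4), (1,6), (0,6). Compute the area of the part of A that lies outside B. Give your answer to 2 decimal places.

14.00

|A| = 21, |A∩B| = 7.
|A ∖ B| = |A| − |A∩B| = 21 − 7 = 14.00.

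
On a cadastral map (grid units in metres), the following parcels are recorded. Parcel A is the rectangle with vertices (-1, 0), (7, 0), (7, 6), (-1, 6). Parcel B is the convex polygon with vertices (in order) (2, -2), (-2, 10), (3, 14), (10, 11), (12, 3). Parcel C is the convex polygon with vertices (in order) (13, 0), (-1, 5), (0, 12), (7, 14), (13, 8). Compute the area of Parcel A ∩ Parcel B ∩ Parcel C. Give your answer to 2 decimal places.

The intersection is the polygon with vertices (7,2.143), (-0.243,4.73), (-0.667,6), (7,6).
By the shoelace formula its area is 18.84.

18.84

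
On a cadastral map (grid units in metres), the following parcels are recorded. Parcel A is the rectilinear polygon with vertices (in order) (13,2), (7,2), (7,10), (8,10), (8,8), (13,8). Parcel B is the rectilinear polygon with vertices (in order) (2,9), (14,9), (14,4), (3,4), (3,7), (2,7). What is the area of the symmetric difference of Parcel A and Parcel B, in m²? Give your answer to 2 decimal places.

45.00

|Parcel A| = 38, |Parcel B| = 57, |Parcel A∩Parcel B| = 25.
|Parcel A △ Parcel B| = |Parcel A| + |Parcel B| − 2·|Parcel A∩Parcel B| = 38 + 57 − 50 = 45.00.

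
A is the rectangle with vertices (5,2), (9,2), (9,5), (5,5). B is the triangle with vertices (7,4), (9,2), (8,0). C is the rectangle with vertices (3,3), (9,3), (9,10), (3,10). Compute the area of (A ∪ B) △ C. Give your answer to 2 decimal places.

|A ∪ B| = 13.5.
|(A ∪ B) ∩ C| = 8.
|(A ∪ B) △ C| = 13.5 + 42 − 16 = 39.50.

39.50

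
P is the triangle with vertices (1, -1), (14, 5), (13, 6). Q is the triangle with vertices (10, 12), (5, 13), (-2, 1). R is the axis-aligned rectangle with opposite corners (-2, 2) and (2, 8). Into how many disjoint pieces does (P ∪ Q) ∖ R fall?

3

(P ∪ Q) ∖ R splits into 3 disjoint pieces (area 9.5, area 0.2538, area 27.119).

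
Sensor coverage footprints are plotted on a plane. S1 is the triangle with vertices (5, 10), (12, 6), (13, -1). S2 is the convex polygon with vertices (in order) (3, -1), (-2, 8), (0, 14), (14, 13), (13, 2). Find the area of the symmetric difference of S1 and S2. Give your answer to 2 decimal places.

|S1| = 22.5, |S2| = 181, |S1∩S2| = 20.4299.
|S1 △ S2| = |S1| + |S2| − 2·|S1∩S2| = 22.5 + 181 − 40.8597 = 162.64.

162.64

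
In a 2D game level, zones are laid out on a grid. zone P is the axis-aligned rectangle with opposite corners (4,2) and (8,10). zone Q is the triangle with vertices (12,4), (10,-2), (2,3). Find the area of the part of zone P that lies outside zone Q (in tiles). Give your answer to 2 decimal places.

|zone P| = 32, |zone P∩zone Q| = 5.6.
|zone P ∖ zone Q| = |zone P| − |zone P∩zone Q| = 32 − 5.6 = 26.40.

26.40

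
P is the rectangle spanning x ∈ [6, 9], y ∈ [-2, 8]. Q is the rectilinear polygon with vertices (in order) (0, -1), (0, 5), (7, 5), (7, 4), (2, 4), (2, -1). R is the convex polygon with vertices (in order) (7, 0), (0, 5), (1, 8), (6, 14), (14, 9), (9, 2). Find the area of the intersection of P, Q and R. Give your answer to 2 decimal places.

The intersection is the polygon with vertices (7,5), (7,4), (6,4), (6,5).
By the shoelace formula its area is 1.00.

1.00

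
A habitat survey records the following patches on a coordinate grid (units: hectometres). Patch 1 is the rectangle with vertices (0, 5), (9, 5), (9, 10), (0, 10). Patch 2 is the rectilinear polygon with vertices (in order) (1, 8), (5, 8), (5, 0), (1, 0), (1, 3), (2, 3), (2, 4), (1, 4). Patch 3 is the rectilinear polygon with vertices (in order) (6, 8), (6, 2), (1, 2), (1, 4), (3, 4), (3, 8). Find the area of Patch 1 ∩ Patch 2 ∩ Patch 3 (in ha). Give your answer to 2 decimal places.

The intersection is the polygon with vertices (5,8), (5,5), (3,5), (3,8).
By the shoelace formula its area is 6.00.

6.00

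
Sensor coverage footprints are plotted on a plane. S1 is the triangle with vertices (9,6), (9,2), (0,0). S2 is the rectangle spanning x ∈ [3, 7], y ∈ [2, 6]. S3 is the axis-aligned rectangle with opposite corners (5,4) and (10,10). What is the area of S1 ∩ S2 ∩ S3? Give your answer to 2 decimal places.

The intersection is the polygon with vertices (7,4), (6,4), (7,4.667).
By the shoelace formula its area is 0.33.

0.33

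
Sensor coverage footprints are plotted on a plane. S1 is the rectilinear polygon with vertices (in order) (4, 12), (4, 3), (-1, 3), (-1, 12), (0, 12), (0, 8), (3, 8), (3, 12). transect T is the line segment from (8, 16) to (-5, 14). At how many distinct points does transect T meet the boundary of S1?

The segment lies entirely outside S1 and never meets its boundary.

0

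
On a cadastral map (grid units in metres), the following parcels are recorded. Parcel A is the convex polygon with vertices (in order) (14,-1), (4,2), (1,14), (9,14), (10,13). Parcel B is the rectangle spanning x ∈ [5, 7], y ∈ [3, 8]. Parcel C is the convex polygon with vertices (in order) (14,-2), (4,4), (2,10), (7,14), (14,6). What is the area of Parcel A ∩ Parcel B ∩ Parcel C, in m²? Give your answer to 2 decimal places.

9.87

The intersection is the polygon with vertices (5,8), (7,8), (7,3), (5.667,3), (5,3.4).
By the shoelace formula its area is 9.87.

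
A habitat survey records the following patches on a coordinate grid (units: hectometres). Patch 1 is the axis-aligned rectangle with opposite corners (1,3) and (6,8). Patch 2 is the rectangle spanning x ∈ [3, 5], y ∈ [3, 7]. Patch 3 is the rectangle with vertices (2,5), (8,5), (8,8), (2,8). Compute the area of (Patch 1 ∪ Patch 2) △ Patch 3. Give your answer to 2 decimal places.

|Patch 1 ∪ Patch 2| = 25.
|(Patch 1 ∪ Patch 2) ∩ Patch 3| = 12.
|(Patch 1 ∪ Patch 2) △ Patch 3| = 25 + 18 − 24 = 19.00.

19.00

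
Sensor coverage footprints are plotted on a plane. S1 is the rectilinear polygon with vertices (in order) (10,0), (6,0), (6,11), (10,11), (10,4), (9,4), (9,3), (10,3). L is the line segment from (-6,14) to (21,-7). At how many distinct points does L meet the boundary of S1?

The segment meets the boundary at (10,1.556), (6,4.667).

2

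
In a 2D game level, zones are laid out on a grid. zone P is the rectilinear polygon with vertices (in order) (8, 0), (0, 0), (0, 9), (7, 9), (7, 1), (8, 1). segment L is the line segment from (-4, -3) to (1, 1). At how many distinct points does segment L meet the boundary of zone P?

The segment meets the boundary at (0,0.2).

1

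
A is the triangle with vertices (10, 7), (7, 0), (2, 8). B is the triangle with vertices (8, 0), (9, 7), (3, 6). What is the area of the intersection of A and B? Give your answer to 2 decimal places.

18.99

The intersection is the polygon with vertices (7.34,0.792), (4,4.8), (3.226,6.038), (9,7), (8.5,3.5).
By the shoelace formula its area is 18.99.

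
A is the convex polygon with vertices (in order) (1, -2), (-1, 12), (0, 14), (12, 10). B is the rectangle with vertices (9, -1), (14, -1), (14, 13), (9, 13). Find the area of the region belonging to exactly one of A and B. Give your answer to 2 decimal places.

160.18

|A| = 103, |B| = 70, |A∩B| = 6.4091.
|A △ B| = |A| + |B| − 2·|A∩B| = 103 + 70 − 12.8182 = 160.18.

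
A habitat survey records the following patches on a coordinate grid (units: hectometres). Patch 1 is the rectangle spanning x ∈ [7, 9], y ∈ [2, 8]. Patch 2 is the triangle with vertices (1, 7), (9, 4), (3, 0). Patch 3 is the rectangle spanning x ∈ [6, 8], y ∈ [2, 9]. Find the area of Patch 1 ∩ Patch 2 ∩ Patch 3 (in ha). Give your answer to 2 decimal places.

The intersection is the polygon with vertices (8,4.375), (8,3.333), (7,2.667), (7,4.75).
By the shoelace formula its area is 1.56.

1.56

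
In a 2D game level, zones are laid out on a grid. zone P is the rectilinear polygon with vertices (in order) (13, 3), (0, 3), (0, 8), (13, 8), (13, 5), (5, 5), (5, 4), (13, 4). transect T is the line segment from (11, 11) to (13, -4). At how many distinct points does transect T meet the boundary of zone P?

The segment meets the boundary at (11.933,4), (11.8,5), (11.4,8), (12.067,3).

4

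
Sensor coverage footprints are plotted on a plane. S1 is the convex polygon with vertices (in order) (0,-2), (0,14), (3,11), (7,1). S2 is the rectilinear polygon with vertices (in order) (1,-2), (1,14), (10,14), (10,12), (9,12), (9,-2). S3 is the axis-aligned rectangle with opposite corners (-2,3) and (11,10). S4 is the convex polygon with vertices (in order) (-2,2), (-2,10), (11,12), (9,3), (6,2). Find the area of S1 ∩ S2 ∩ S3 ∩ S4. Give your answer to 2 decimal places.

The intersection is the polygon with vertices (1,3), (1,10), (3.4,10), (6.2,3).
By the shoelace formula its area is 26.60.

26.60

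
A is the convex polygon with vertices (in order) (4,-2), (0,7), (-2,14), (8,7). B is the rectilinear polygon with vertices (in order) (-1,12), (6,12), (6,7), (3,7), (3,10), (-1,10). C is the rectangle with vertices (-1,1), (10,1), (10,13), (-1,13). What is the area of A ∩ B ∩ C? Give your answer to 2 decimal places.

The intersection is the polygon with vertices (-1,12), (0.857,12), (6,8.4), (6,7), (3,7), (3,10), (-0.857,10), (-1,10.5).
By the shoelace formula its area is 13.71.

13.71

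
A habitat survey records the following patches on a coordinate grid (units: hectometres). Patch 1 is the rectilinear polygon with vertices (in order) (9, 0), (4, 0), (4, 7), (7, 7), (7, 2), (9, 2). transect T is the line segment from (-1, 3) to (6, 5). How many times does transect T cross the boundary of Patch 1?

1

The segment meets the boundary at (4,4.429).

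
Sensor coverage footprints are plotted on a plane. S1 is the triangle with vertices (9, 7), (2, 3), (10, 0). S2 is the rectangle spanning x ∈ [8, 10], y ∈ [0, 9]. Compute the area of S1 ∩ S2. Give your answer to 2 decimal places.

The intersection is the polygon with vertices (9,7), (10,0), (8,0.75), (8,6.429).
By the shoelace formula its area is 9.46.

9.46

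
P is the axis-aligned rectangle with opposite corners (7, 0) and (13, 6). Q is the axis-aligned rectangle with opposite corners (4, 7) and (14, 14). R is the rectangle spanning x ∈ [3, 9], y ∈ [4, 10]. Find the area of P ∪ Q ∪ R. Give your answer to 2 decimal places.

By inclusion–exclusion:
Individual areas: |P| = 36, |Q| = 70, |R| = 36.
|P∩Q| = 0 (no overlap).
|P∩R|: x∈[7,9], y∈[4,6] → 2·2 = 4.
|Q∩R|: x∈[4,9], y∈[7,10] → 5·3 = 15.
|P∩Q∩R| = 0.
|P ∪ Q ∪ R| = 142 − 19 + 0 = 123.00.

123.00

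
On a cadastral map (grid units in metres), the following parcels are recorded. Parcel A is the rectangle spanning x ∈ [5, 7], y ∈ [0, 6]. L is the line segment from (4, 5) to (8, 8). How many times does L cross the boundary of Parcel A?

2

The segment meets the boundary at (5.333,6), (5,5.75).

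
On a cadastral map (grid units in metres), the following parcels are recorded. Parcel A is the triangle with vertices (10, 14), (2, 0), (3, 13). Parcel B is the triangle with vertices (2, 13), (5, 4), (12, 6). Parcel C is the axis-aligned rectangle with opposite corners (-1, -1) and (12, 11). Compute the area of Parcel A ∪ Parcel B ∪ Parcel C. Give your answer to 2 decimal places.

By inclusion–exclusion:
Individual areas: |Parcel A| = 45, |Parcel B| = 34.5, |Parcel C| = 156.
|Parcel A∩Parcel B| = 15.8137.
|Parcel A∩Parcel C| = 29.9176.
|Parcel B∩Parcel C| = 32.3095.
|Parcel A∩Parcel B∩Parcel C| = 14.4706.
|Parcel A ∪ Parcel B ∪ Parcel C| = 235.5 − 78.0408 + 14.4706 = 171.93.

171.93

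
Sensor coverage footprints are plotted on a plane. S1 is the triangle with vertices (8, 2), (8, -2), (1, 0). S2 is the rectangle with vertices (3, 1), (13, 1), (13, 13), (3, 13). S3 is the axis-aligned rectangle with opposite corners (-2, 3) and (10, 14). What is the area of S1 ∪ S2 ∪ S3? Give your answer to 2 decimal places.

By inclusion–exclusion:
Individual areas: |S1| = 14, |S2| = 120, |S3| = 132.
|S1∩S2| = 1.75.
|S1∩S3| = 0.
|S2∩S3|: x∈[3,10], y∈[3,13] → 7·10 = 70.
|S1∩S2∩S3| = 0.
|S1 ∪ S2 ∪ S3| = 266 − 71.75 + 0 = 194.25.

194.25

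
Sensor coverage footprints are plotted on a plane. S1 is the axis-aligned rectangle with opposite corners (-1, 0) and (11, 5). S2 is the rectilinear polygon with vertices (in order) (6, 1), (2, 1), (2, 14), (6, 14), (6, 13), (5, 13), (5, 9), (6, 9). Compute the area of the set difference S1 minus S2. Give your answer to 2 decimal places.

44.00

|S1| = 60, |S1∩S2| = 16.
|S1 ∖ S2| = |S1| − |S1∩S2| = 60 − 16 = 44.00.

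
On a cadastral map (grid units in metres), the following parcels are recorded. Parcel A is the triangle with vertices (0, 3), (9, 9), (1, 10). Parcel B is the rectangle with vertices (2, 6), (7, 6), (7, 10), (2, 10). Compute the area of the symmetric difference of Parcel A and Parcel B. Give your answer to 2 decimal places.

17.04

|Parcel A| = 28.5, |Parcel B| = 20, |Parcel A∩Parcel B| = 15.7292.
|Parcel A △ Parcel B| = |Parcel A| + |Parcel B| − 2·|Parcel A∩Parcel B| = 28.5 + 20 − 31.4583 = 17.04.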